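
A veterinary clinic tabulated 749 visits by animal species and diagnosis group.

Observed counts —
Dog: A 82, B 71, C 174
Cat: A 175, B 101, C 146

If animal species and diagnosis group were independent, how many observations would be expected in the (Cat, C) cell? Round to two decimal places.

180.29

Row total (Cat) = 422; column total (C) = 320; grand total N = 749.
Expected count = (row total × column total) / N = 422 × 320 / 749 = 180.29.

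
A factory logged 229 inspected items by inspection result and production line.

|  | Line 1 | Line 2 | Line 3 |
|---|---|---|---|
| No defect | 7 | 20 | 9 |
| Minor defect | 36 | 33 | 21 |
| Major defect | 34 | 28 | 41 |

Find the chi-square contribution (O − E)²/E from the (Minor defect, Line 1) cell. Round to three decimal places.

1.088

Row total (Minor defect) = 90; column total (Line 1) = 77; N = 229.
Expected count E = 90 × 77 / 229 = 30.2620.
Contribution = (O − E)²/E = (36 − 30.2620)² / 30.2620 = 1.088.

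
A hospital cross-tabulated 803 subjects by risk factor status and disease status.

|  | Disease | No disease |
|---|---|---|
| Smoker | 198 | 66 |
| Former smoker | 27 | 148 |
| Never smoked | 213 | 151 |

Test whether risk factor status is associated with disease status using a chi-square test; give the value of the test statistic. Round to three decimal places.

Row totals: 264, 175, 364. Column totals: 438, 365. Grand total N = 803.
Expected counts (row total × column total / N):
  Smoker, Disease: 264×438/803 = 144.0000
  Smoker, No disease: 264×365/803 = 120.0000
  Former smoker, Disease: 175×438/803 = 95.4545
  Former smoker, No disease: 175×365/803 = 79.5455
  Never smoked, Disease: 364×438/803 = 198.5455
  Never smoked, No disease: 364×365/803 = 165.4545
Contributions (O − E)²/E:
  (198 − 144.0000)²/144.0000 = 20.2500
  (66 − 120.0000)²/120.0000 = 24.3000
  (27 − 95.4545)²/95.4545 = 49.0916
  (148 − 79.5455)²/79.5455 = 58.9099
  (213 − 198.5455)²/198.5455 = 1.0523
  (151 − 165.4545)²/165.4545 = 1.2628
χ² = 20.2500 + 24.3000 + 49.0916 + 58.9099 + 1.0523 + 1.2628 = 154.867

154.867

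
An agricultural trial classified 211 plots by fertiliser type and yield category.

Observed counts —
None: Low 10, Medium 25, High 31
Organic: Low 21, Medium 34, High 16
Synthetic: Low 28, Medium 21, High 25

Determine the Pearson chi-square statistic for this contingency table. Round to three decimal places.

Row totals: 66, 71, 74. Column totals: 59, 80, 72. Grand total N = 211.
Expected counts (row total × column total / N):
  None, Low: 66×59/211 = 18.4550
  None, Medium: 66×80/211 = 25.0237
  None, High: 66×72/211 = 22.5213
  Organic, Low: 71×59/211 = 19.8531
  Organic, Medium: 71×80/211 = 26.9194
  Organic, High: 71×72/211 = 24.2275
  Synthetic, Low: 74×59/211 = 20.6919
  Synthetic, Medium: 74×80/211 = 28.0569
  Synthetic, High: 74×72/211 = 25.2512
Contributions (O − E)²/E:
  (10 − 18.4550)²/18.4550 = 3.8736
  (25 − 25.0237)²/25.0237 = 0.0000
  (31 − 22.5213)²/22.5213 = 3.1920
  (21 − 19.8531)²/19.8531 = 0.0663
  (34 − 26.9194)²/26.9194 = 1.8624
  (16 − 24.2275)²/24.2275 = 2.7940
  (28 − 20.6919)²/20.6919 = 2.5811
  (21 − 28.0569)²/28.0569 = 1.7750
  (25 − 25.2512)²/25.2512 = 0.0025
χ² = 3.8736 + 0.0000 + 3.1920 + 0.0663 + 1.8624 + 2.7940 + 2.5811 + 1.7750 + 0.0025 = 16.147

16.147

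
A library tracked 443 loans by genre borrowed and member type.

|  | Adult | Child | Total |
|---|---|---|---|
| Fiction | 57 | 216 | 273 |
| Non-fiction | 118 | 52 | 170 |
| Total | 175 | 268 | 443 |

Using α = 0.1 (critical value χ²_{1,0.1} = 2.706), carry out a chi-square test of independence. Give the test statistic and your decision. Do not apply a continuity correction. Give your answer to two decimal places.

103.25; reject H₀

Grand total N = 443.
Expected counts (row total × column total / N):
  Fiction, Adult: 273×175/443 = 107.844
  Fiction, Child: 273×268/443 = 165.156
  Non-fiction, Adult: 170×175/443 = 67.156
  Non-fiction, Child: 170×268/443 = 102.844
Contributions (O − E)²/E:
  (57 − 107.844)²/107.844 = 23.9708
  (216 − 165.156)²/165.156 = 15.6525
  (118 − 67.156)²/67.156 = 38.4941
  (52 − 102.844)²/102.844 = 25.1362
χ² = 23.9708 + 15.6525 + 38.4941 + 25.1362 = 103.25
df = (2−1)(2−1) = 1. Since 103.25 > 2.706, reject the null hypothesis of independence at α = 0.1.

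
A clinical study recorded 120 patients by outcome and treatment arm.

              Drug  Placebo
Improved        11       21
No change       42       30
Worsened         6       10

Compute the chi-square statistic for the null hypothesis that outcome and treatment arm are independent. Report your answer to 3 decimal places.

Row totals: 32, 72, 16. Column totals: 59, 61. Grand total N = 120.
Expected counts (row total × column total / N):
  Improved, Drug: 32×59/120 = 15.7333
  Improved, Placebo: 32×61/120 = 16.2667
  No change, Drug: 72×59/120 = 35.4000
  No change, Placebo: 72×61/120 = 36.6000
  Worsened, Drug: 16×59/120 = 7.8667
  Worsened, Placebo: 16×61/120 = 8.1333
Contributions (O − E)²/E:
  (11 − 15.7333)²/15.7333 = 1.4240
  (21 − 16.2667)²/16.2667 = 1.3773
  (42 − 35.4000)²/35.4000 = 1.2305
  (30 − 36.6000)²/36.6000 = 1.1902
  (6 − 7.8667)²/7.8667 = 0.4430
  (10 − 8.1333)²/8.1333 = 0.4284
χ² = 1.4240 + 1.3773 + 1.2305 + 1.1902 + 0.4430 + 0.4284 = 6.093

6.093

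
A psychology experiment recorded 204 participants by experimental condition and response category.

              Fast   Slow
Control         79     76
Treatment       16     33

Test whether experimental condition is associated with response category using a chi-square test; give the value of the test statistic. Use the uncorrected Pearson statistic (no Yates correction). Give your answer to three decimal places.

Row totals: 155, 49. Column totals: 95, 109. Grand total N = 204.
Expected counts (row total × column total / N):
  Control, Fast: 155×95/204 = 72.1814
  Control, Slow: 155×109/204 = 82.8186
  Treatment, Fast: 49×95/204 = 22.8186
  Treatment, Slow: 49×109/204 = 26.1814
Contributions (O − E)²/E:
  (79 − 72.1814)²/72.1814 = 0.6441
  (76 − 82.8186)²/82.8186 = 0.5614
  (16 − 22.8186)²/22.8186 = 2.0375
  (33 − 26.1814)²/26.1814 = 1.7758
χ² = 0.6441 + 0.5614 + 2.0375 + 1.7758 = 5.019

5.019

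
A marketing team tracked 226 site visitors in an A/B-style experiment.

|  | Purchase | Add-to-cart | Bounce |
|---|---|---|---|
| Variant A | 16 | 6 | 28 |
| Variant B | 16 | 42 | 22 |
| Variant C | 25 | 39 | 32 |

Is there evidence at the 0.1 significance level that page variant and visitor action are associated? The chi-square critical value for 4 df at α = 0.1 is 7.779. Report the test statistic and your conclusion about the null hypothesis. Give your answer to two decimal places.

Row totals: 50, 80, 96. Column totals: 57, 87, 82. Grand total N = 226.
Expected counts (row total × column total / N):
  Variant A, Purchase: 50×57/226 = 12.611
  Variant A, Add-to-cart: 50×87/226 = 19.248
  Variant A, Bounce: 50×82/226 = 18.142
  Variant B, Purchase: 80×57/226 = 20.177
  Variant B, Add-to-cart: 80×87/226 = 30.796
  Variant B, Bounce: 80×82/226 = 29.027
  Variant C, Purchase: 96×57/226 = 24.212
  Variant C, Add-to-cart: 96×87/226 = 36.956
  Variant C, Bounce: 96×82/226 = 34.832
Contributions (O − E)²/E:
  (16 − 12.611)²/12.611 = 0.9107
  (6 − 19.248)²/19.248 = 9.1183
  (28 − 18.142)²/18.142 = 5.3566
  (16 − 20.177)²/20.177 = 0.8647
  (42 − 30.796)²/30.796 = 4.0762
  (22 − 29.027)²/29.027 = 1.7011
  (25 − 24.212)²/24.212 = 0.0256
  (39 − 36.956)²/36.956 = 0.1131
  (32 − 34.832)²/34.832 = 0.2303
χ² = 0.9107 + 9.1183 + 5.3566 + 0.8647 + 4.0762 + 1.7011 + 0.0256 + 0.1131 + 0.2303 = 22.40
df = (3−1)(3−1) = 4. Since 22.40 > 7.779, reject the null hypothesis of independence at α = 0.1.

22.40; reject H₀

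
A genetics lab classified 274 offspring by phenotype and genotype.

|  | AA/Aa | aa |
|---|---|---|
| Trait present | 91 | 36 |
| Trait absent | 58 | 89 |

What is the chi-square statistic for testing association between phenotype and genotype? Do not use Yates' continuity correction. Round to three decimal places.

28.473

Row totals: 127, 147. Column totals: 149, 125. Grand total N = 274.
Expected counts (row total × column total / N):
  Trait present, AA/Aa: 127×149/274 = 69.0620
  Trait present, aa: 127×125/274 = 57.9380
  Trait absent, AA/Aa: 147×149/274 = 79.9380
  Trait absent, aa: 147×125/274 = 67.0620
Contributions (O − E)²/E:
  (91 − 69.0620)²/69.0620 = 6.9688
  (36 − 57.9380)²/57.9380 = 8.3067
  (58 − 79.9380)²/79.9380 = 6.0206
  (89 − 67.0620)²/67.0620 = 7.1766
χ² = 6.9688 + 8.3067 + 6.0206 + 7.1766 = 28.473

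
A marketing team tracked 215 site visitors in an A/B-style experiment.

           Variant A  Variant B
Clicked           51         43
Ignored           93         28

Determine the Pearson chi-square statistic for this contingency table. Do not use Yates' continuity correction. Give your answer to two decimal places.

Row totals: 94, 121. Column totals: 144, 71. Grand total N = 215.
Expected counts (row total × column total / N):
  Clicked, Variant A: 94×144/215 = 62.958
  Clicked, Variant B: 94×71/215 = 31.042
  Ignored, Variant A: 121×144/215 = 81.042
  Ignored, Variant B: 121×71/215 = 39.958
Contributions (O − E)²/E:
  (51 − 62.958)²/62.958 = 2.2713
  (43 − 31.042)²/31.042 = 4.6065
  (93 − 81.042)²/81.042 = 1.7644
  (28 − 39.958)²/39.958 = 3.5786
χ² = 2.2713 + 4.6065 + 1.7644 + 3.5786 = 12.22

12.22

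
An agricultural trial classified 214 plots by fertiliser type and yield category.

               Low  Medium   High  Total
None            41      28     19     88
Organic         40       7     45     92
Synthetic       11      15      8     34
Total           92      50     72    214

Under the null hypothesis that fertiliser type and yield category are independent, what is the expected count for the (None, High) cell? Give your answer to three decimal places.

Row total (None) = 88; column total (High) = 72; grand total N = 214.
Expected count = (row total × column total) / N = 88 × 72 / 214 = 29.607.

29.607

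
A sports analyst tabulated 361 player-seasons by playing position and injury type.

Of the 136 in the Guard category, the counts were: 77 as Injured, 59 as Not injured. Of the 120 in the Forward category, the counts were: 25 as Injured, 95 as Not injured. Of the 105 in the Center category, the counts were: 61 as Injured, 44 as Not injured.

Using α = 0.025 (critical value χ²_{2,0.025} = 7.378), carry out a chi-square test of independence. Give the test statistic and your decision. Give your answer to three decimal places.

42.979; reject H₀

Row totals: 136, 120, 105. Column totals: 163, 198. Grand total N = 361.
Expected counts (row total × column total / N):
  Guard, Injured: 136×163/361 = 61.4072
  Guard, Not injured: 136×198/361 = 74.5928
  Forward, Injured: 120×163/361 = 54.1828
  Forward, Not injured: 120×198/361 = 65.8172
  Center, Injured: 105×163/361 = 47.4100
  Center, Not injured: 105×198/361 = 57.5900
Contributions (O − E)²/E:
  (77 − 61.4072)²/61.4072 = 3.9594
  (59 − 74.5928)²/74.5928 = 3.2595
  (25 − 54.1828)²/54.1828 = 15.7178
  (95 − 65.8172)²/65.8172 = 12.9394
  (61 − 47.4100)²/47.4100 = 3.8956
  (44 − 57.5900)²/57.5900 = 3.2069
χ² = 3.9594 + 3.2595 + 15.7178 + 12.9394 + 3.8956 + 3.2069 = 42.979
df = (3−1)(2−1) = 2. Since 42.979 > 7.378, reject the null hypothesis of independence at α = 0.025.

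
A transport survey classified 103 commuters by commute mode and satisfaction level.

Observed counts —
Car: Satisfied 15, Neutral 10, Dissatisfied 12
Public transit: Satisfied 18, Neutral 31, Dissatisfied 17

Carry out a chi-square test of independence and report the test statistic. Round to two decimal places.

Row totals: 37, 66. Column totals: 33, 41, 29. Grand total N = 103.
Expected counts (row total × column total / N):
  Car, Satisfied: 37×33/103 = 11.854
  Car, Neutral: 37×41/103 = 14.728
  Car, Dissatisfied: 37×29/103 = 10.417
  Public transit, Satisfied: 66×33/103 = 21.146
  Public transit, Neutral: 66×41/103 = 26.272
  Public transit, Dissatisfied: 66×29/103 = 18.583
Contributions (O − E)²/E:
  (15 − 11.854)²/11.854 = 0.8349
  (10 − 14.728)²/14.728 = 1.5178
  (12 − 10.417)²/10.417 = 0.2406
  (18 − 21.146)²/21.146 = 0.4680
  (31 − 26.272)²/26.272 = 0.8509
  (17 − 18.583)²/18.583 = 0.1348
χ² = 0.8349 + 1.5178 + 0.2406 + 0.4680 + 0.8509 + 0.1348 = 4.05

4.05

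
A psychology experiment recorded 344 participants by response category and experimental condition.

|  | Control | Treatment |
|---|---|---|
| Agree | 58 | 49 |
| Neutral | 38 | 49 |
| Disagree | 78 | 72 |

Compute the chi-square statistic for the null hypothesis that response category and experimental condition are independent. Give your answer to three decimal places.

Row totals: 107, 87, 150. Column totals: 174, 170. Grand total N = 344.
Expected counts (row total × column total / N):
  Agree, Control: 107×174/344 = 54.1221
  Agree, Treatment: 107×170/344 = 52.8779
  Neutral, Control: 87×174/344 = 44.0058
  Neutral, Treatment: 87×170/344 = 42.9942
  Disagree, Control: 150×174/344 = 75.8721
  Disagree, Treatment: 150×170/344 = 74.1279
Contributions (O − E)²/E:
  (58 − 54.1221)²/54.1221 = 0.2779
  (49 − 52.8779)²/52.8779 = 0.2844
  (38 − 44.0058)²/44.0058 = 0.8197
  (49 − 42.9942)²/42.9942 = 0.8389
  (78 − 75.8721)²/75.8721 = 0.0597
  (72 − 74.1279)²/74.1279 = 0.0611
χ² = 0.2779 + 0.2844 + 0.8197 + 0.8389 + 0.0597 + 0.0611 = 2.342

2.342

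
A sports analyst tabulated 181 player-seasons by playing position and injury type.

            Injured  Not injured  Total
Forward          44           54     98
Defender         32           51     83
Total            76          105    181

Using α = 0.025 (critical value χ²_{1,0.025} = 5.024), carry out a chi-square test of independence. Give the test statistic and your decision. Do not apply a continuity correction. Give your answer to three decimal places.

0.742; fail to reject H₀

Grand total N = 181.
Expected counts (row total × column total / N):
  Forward, Injured: 98×76/181 = 41.1492
  Forward, Not injured: 98×105/181 = 56.8508
  Defender, Injured: 83×76/181 = 34.8508
  Defender, Not injured: 83×105/181 = 48.1492
Contributions (O − E)²/E:
  (44 − 41.1492)²/41.1492 = 0.1975
  (54 − 56.8508)²/56.8508 = 0.1430
  (32 − 34.8508)²/34.8508 = 0.2332
  (51 − 48.1492)²/48.1492 = 0.1688
χ² = 0.1975 + 0.1430 + 0.2332 + 0.1688 = 0.742
df = (2−1)(2−1) = 1. Since 0.742 < 5.024, fail to reject the null hypothesis of independence at α = 0.025.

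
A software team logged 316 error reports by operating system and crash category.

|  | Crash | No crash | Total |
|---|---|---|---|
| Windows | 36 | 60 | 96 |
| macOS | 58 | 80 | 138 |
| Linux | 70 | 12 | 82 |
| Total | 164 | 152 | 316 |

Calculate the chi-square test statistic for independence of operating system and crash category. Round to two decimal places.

Grand total N = 316.
Expected counts (row total × column total / N):
  Windows, Crash: 96×164/316 = 49.8228
  Windows, No crash: 96×152/316 = 46.1772
  macOS, Crash: 138×164/316 = 71.6203
  macOS, No crash: 138×152/316 = 66.3797
  Linux, Crash: 82×164/316 = 42.5570
  Linux, No crash: 82×152/316 = 39.4430
Contributions (O − E)²/E:
  (36 − 49.8228)²/49.8228 = 3.8350
  (60 − 46.1772)²/46.1772 = 4.1378
  (58 − 71.6203)²/71.6203 = 2.5902
  (80 − 66.3797)²/66.3797 = 2.7947
  (70 − 42.5570)²/42.5570 = 17.6967
  (12 − 39.4430)²/39.4430 = 19.0938
χ² = 3.8350 + 4.1378 + 2.5902 + 2.7947 + 17.6967 + 19.0938 = 50.15

50.15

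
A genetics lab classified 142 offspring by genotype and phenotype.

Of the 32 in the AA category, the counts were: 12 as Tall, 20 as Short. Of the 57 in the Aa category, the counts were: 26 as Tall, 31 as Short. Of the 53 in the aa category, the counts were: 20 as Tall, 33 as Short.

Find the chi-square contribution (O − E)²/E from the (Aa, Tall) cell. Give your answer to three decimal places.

0.317

Row total (Aa) = 57; column total (Tall) = 58; N = 142.
Expected count E = 57 × 58 / 142 = 23.2817.
Contribution = (O − E)²/E = (26 − 23.2817)² / 23.2817 = 0.317.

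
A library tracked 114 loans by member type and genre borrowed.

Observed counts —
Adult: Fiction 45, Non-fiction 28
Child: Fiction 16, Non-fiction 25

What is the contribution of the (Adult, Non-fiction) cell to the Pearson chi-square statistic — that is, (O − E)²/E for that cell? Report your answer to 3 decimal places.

Row total (Adult) = 73; column total (Non-fiction) = 53; N = 114.
Expected count E = 73 × 53 / 114 = 33.9386.
Contribution = (O − E)²/E = (28 − 33.9386)² / 33.9386 = 1.039.

1.039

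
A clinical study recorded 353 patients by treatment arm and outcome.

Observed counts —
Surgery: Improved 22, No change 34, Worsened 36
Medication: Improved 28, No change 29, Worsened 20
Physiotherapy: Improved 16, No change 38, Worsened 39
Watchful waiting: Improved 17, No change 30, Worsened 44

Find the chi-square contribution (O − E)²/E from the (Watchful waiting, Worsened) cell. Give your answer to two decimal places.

1.86

Row total (Watchful waiting) = 91; column total (Worsened) = 139; N = 353.
Expected count E = 91 × 139 / 353 = 35.833.
Contribution = (O − E)²/E = (44 − 35.833)² / 35.833 = 1.86.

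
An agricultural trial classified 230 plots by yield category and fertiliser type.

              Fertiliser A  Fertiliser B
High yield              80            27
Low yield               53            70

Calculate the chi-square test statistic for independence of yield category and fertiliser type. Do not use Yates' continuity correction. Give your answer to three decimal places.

Row totals: 107, 123. Column totals: 133, 97. Grand total N = 230.
Expected counts (row total × column total / N):
  High yield, Fertiliser A: 107×133/230 = 61.8739
  High yield, Fertiliser B: 107×97/230 = 45.1261
  Low yield, Fertiliser A: 123×133/230 = 71.1261
  Low yield, Fertiliser B: 123×97/230 = 51.8739
Contributions (O − E)²/E:
  (80 − 61.8739)²/61.8739 = 5.3101
  (27 − 45.1261)²/45.1261 = 7.2808
  (53 − 71.1261)²/71.1261 = 4.6193
  (70 − 51.8739)²/51.8739 = 6.3337
χ² = 5.3101 + 7.2808 + 4.6193 + 6.3337 = 23.544

23.544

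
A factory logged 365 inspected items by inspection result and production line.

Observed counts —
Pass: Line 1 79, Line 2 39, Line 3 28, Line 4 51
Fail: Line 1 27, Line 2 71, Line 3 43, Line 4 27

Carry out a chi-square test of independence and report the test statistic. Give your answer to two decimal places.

Row totals: 197, 168. Column totals: 106, 110, 71, 78. Grand total N = 365.
Expected counts (row total × column total / N):
  Pass, Line 1: 197×106/365 = 57.211
  Pass, Line 2: 197×110/365 = 59.370
  Pass, Line 3: 197×71/365 = 38.321
  Pass, Line 4: 197×78/365 = 42.099
  Fail, Line 1: 168×106/365 = 48.789
  Fail, Line 2: 168×110/365 = 50.630
  Fail, Line 3: 168×71/365 = 32.679
  Fail, Line 4: 168×78/365 = 35.901
Contributions (O − E)²/E:
  (79 − 57.211)²/57.211 = 8.2984
  (39 − 59.370)²/59.370 = 6.9890
  (28 − 38.321)²/38.321 = 2.7798
  (51 − 42.099)²/42.099 = 1.8819
  (27 − 48.789)²/48.789 = 9.7309
  (71 − 50.630)²/50.630 = 8.1955
  (43 − 32.679)²/32.679 = 3.2597
  (27 − 35.901)²/35.901 = 2.2068
χ² = 8.2984 + 6.9890 + 2.7798 + 1.8819 + 9.7309 + 8.1955 + 3.2597 + 2.2068 = 43.34

43.34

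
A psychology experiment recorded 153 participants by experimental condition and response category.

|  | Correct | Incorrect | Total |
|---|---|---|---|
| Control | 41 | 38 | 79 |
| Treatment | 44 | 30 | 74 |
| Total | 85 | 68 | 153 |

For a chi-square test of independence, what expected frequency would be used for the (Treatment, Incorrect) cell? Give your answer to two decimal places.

Row total (Treatment) = 74; column total (Incorrect) = 68; grand total N = 153.
Expected count = (row total × column total) / N = 74 × 68 / 153 = 32.89.

32.89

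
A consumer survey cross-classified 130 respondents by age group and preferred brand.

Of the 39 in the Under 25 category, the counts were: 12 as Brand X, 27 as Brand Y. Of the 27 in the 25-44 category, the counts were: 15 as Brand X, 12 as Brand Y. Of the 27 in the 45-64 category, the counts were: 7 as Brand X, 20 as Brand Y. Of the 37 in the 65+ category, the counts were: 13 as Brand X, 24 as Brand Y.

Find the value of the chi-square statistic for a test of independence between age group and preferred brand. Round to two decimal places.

Row totals: 39, 27, 27, 37. Column totals: 47, 83. Grand total N = 130.
Expected counts (row total × column total / N):
  Under 25, Brand X: 39×47/130 = 14.100
  Under 25, Brand Y: 39×83/130 = 24.900
  25-44, Brand X: 27×47/130 = 9.762
  25-44, Brand Y: 27×83/130 = 17.238
  45-64, Brand X: 27×47/130 = 9.762
  45-64, Brand Y: 27×83/130 = 17.238
  65+, Brand X: 37×47/130 = 13.377
  65+, Brand Y: 37×83/130 = 23.623
Contributions (O − E)²/E:
  (12 − 14.100)²/14.100 = 0.3128
  (27 − 24.900)²/24.900 = 0.1771
  (15 − 9.762)²/9.762 = 2.8106
  (12 − 17.238)²/17.238 = 1.5916
  (7 − 9.762)²/9.762 = 0.7815
  (20 − 17.238)²/17.238 = 0.4425
  (13 − 13.377)²/13.377 = 0.0106
  (24 − 23.623)²/23.623 = 0.0060
χ² = 0.3128 + 0.1771 + 2.8106 + 1.5916 + 0.7815 + 0.4425 + 0.0106 + 0.0060 = 6.13

6.13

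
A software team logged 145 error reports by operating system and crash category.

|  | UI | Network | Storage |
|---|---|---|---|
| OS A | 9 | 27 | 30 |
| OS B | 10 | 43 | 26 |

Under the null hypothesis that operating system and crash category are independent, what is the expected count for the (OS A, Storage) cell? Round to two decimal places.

Row total (OS A) = 66; column total (Storage) = 56; grand total N = 145.
Expected count = (row total × column total) / N = 66 × 56 / 145 = 25.49.

25.49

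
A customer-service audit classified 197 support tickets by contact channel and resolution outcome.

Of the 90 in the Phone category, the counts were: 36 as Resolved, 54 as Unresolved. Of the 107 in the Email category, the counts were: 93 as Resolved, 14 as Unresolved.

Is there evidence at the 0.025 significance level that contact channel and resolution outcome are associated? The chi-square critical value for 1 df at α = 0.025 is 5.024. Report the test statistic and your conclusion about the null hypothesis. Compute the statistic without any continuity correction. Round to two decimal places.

47.60; reject H₀

Row totals: 90, 107. Column totals: 129, 68. Grand total N = 197.
Expected counts (row total × column total / N):
  Phone, Resolved: 90×129/197 = 58.934
  Phone, Unresolved: 90×68/197 = 31.066
  Email, Resolved: 107×129/197 = 70.066
  Email, Unresolved: 107×68/197 = 36.934
Contributions (O − E)²/E:
  (36 − 58.934)²/58.934 = 8.9247
  (54 − 31.066)²/31.066 = 16.9307
  (93 − 70.066)²/70.066 = 7.5068
  (14 − 36.934)²/36.934 = 14.2408
χ² = 8.9247 + 16.9307 + 7.5068 + 14.2408 = 47.60
df = (2−1)(2−1) = 1. Since 47.60 > 5.024, reject the null hypothesis of independence at α = 0.025.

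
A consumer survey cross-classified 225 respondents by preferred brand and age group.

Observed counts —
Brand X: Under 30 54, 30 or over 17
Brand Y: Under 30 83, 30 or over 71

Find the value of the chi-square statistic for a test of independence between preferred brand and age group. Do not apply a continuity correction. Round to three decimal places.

10.021

Row totals: 71, 154. Column totals: 137, 88. Grand total N = 225.
Expected counts (row total × column total / N):
  Brand X, Under 30: 71×137/225 = 43.2311
  Brand X, 30 or over: 71×88/225 = 27.7689
  Brand Y, Under 30: 154×137/225 = 93.7689
  Brand Y, 30 or over: 154×88/225 = 60.2311
Contributions (O − E)²/E:
  (54 − 43.2311)²/43.2311 = 2.6825
  (17 − 27.7689)²/27.7689 = 4.1762
  (83 − 93.7689)²/93.7689 = 1.2368
  (71 − 60.2311)²/60.2311 = 1.9254
χ² = 2.6825 + 4.1762 + 1.2368 + 1.9254 = 10.021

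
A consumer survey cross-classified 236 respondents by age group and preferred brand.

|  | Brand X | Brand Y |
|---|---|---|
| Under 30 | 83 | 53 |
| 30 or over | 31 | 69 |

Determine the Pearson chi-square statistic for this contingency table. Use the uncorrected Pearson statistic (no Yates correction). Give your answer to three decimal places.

Row totals: 136, 100. Column totals: 114, 122. Grand total N = 236.
Expected counts (row total × column total / N):
  Under 30, Brand X: 136×114/236 = 65.6949
  Under 30, Brand Y: 136×122/236 = 70.3051
  30 or over, Brand X: 100×114/236 = 48.3051
  30 or over, Brand Y: 100×122/236 = 51.6949
Contributions (O − E)²/E:
  (83 − 65.6949)²/65.6949 = 4.5584
  (53 − 70.3051)²/70.3051 = 4.2595
  (31 − 48.3051)²/48.3051 = 6.1995
  (69 − 51.6949)²/51.6949 = 5.7930
χ² = 4.5584 + 4.2595 + 6.1995 + 5.7930 = 20.810

20.810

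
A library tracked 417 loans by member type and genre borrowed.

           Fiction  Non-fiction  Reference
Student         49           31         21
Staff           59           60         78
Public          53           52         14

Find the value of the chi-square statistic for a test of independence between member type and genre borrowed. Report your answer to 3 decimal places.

Row totals: 101, 197, 119. Column totals: 161, 143, 113. Grand total N = 417.
Expected counts (row total × column total / N):
  Student, Fiction: 101×161/417 = 38.99520
  Student, Non-fiction: 101×143/417 = 34.63549
  Student, Reference: 101×113/417 = 27.36930
  Staff, Fiction: 197×161/417 = 76.05995
  Staff, Non-fiction: 197×143/417 = 67.55635
  Staff, Reference: 197×113/417 = 53.38369
  Public, Fiction: 119×161/417 = 45.94484
  Public, Non-fiction: 119×143/417 = 40.80815
  Public, Reference: 119×113/417 = 32.24700
Contributions (O − E)²/E:
  (49 − 38.99520)²/38.99520 = 2.5669
  (31 − 34.63549)²/34.63549 = 0.3816
  (21 − 27.36930)²/27.36930 = 1.4822
  (59 − 76.05995)²/76.05995 = 3.8265
  (60 − 67.55635)²/67.55635 = 0.8452
  (78 − 53.38369)²/53.38369 = 11.3511
  (53 − 45.94484)²/45.94484 = 1.0834
  (52 − 40.80815)²/40.80815 = 3.0694
  (14 − 32.24700)²/32.24700 = 10.3251
χ² = 2.5669 + 0.3816 + 1.4822 + 3.8265 + 0.8452 + 11.3511 + 1.0834 + 3.0694 + 10.3251 = 34.931

34.931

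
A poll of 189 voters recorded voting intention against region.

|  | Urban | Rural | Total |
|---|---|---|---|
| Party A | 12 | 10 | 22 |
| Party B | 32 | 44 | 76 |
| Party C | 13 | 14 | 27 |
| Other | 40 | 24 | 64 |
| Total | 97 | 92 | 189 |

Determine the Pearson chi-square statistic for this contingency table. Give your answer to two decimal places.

5.99

Grand total N = 189.
Expected counts (row total × column total / N):
  Party A, Urban: 22×97/189 = 11.2910
  Party A, Rural: 22×92/189 = 10.7090
  Party B, Urban: 76×97/189 = 39.0053
  Party B, Rural: 76×92/189 = 36.9947
  Party C, Urban: 27×97/189 = 13.8571
  Party C, Rural: 27×92/189 = 13.1429
  Other, Urban: 64×97/189 = 32.8466
  Other, Rural: 64×92/189 = 31.1534
Contributions (O − E)²/E:
  (12 − 11.2910)²/11.2910 = 0.0445
  (10 − 10.7090)²/10.7090 = 0.0469
  (32 − 39.0053)²/39.0053 = 1.2581
  (44 − 36.9947)²/36.9947 = 1.3265
  (13 − 13.8571)²/13.8571 = 0.0530
  (14 − 13.1429)²/13.1429 = 0.0559
  (40 − 32.8466)²/32.8466 = 1.5579
  (24 − 31.1534)²/31.1534 = 1.6426
χ² = 0.0445 + 0.0469 + 1.2581 + 1.3265 + 0.0530 + 0.0559 + 1.5579 + 1.6426 = 5.99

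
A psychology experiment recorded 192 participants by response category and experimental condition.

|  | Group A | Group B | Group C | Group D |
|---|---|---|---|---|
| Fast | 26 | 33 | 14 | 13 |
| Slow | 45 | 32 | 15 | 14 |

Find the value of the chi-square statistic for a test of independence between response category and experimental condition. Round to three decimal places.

Row totals: 86, 106. Column totals: 71, 65, 29, 27. Grand total N = 192.
Expected counts (row total × column total / N):
  Fast, Group A: 86×71/192 = 31.8021
  Fast, Group B: 86×65/192 = 29.1146
  Fast, Group C: 86×29/192 = 12.9896
  Fast, Group D: 86×27/192 = 12.0938
  Slow, Group A: 106×71/192 = 39.1979
  Slow, Group B: 106×65/192 = 35.8854
  Slow, Group C: 106×29/192 = 16.0104
  Slow, Group D: 106×27/192 = 14.9062
Contributions (O − E)²/E:
  (26 − 31.8021)²/31.8021 = 1.0586
  (33 − 29.1146)²/29.1146 = 0.5185
  (14 − 12.9896)²/12.9896 = 0.0786
  (13 − 12.0938)²/12.0938 = 0.0679
  (45 − 39.1979)²/39.1979 = 0.8588
  (32 − 35.8854)²/35.8854 = 0.4207
  (15 − 16.0104)²/16.0104 = 0.0638
  (14 − 14.9062)²/14.9062 = 0.0551
χ² = 1.0586 + 0.5185 + 0.0786 + 0.0679 + 0.8588 + 0.4207 + 0.0638 + 0.0551 = 3.122

3.122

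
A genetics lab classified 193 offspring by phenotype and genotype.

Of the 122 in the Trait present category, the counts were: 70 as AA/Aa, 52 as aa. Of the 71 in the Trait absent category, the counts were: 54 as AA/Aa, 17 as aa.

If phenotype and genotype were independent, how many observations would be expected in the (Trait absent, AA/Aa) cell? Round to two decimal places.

Row total (Trait absent) = 71; column total (AA/Aa) = 124; grand total N = 193.
Expected count = (row total × column total) / N = 71 × 124 / 193 = 45.62.

45.62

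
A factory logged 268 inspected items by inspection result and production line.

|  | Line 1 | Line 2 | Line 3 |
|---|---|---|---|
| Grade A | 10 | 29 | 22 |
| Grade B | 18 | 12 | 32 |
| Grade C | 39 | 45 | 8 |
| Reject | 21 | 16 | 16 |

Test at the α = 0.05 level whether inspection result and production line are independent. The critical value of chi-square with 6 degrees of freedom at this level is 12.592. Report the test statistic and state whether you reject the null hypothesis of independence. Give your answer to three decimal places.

44.444; reject H₀

Row totals: 61, 62, 92, 53. Column totals: 88, 102, 78. Grand total N = 268.
Expected counts (row total × column total / N):
  Grade A, Line 1: 61×88/268 = 20.029851
  Grade A, Line 2: 61×102/268 = 23.216418
  Grade A, Line 3: 61×78/268 = 17.753731
  Grade B, Line 1: 62×88/268 = 20.358209
  Grade B, Line 2: 62×102/268 = 23.597015
  Grade B, Line 3: 62×78/268 = 18.044776
  Grade C, Line 1: 92×88/268 = 30.208955
  Grade C, Line 2: 92×102/268 = 35.014925
  Grade C, Line 3: 92×78/268 = 26.776119
  Reject, Line 1: 53×88/268 = 17.402985
  Reject, Line 2: 53×102/268 = 20.171642
  Reject, Line 3: 53×78/268 = 15.425373
Contributions (O − E)²/E:
  (10 − 20.029851)²/20.029851 = 5.0224
  (29 − 23.216418)²/23.216418 = 1.4408
  (22 − 17.753731)²/17.753731 = 1.0156
  (18 − 20.358209)²/20.358209 = 0.2732
  (12 − 23.597015)²/23.597015 = 5.6995
  (32 − 18.044776)²/18.044776 = 10.7925
  (39 − 30.208955)²/30.208955 = 2.5583
  (45 − 35.014925)²/35.014925 = 2.8474
  (8 − 26.776119)²/26.776119 = 13.1663
  (21 − 17.402985)²/17.402985 = 0.7435
  (16 − 20.171642)²/20.171642 = 0.8627
  (16 − 15.425373)²/15.425373 = 0.0214
χ² = 5.0224 + 1.4408 + 1.0156 + 0.2732 + 5.6995 + 10.7925 + 2.5583 + 2.8474 + 13.1663 + 0.7435 + 0.8627 + 0.0214 = 44.444
df = (4−1)(3−1) = 6. Since 44.444 > 12.592, reject the null hypothesis of independence at α = 0.05.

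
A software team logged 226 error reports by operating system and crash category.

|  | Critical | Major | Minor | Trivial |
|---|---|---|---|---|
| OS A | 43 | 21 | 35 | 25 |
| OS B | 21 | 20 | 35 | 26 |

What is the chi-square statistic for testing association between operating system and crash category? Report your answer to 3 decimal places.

5.517

Row totals: 124, 102. Column totals: 64, 41, 70, 51. Grand total N = 226.
Expected counts (row total × column total / N):
  OS A, Critical: 124×64/226 = 35.1150
  OS A, Major: 124×41/226 = 22.4956
  OS A, Minor: 124×70/226 = 38.4071
  OS A, Trivial: 124×51/226 = 27.9823
  OS B, Critical: 102×64/226 = 28.8850
  OS B, Major: 102×41/226 = 18.5044
  OS B, Minor: 102×70/226 = 31.5929
  OS B, Trivial: 102×51/226 = 23.0177
Contributions (O − E)²/E:
  (43 − 35.1150)²/35.1150 = 1.7706
  (21 − 22.4956)²/22.4956 = 0.0994
  (35 − 38.4071)²/38.4071 = 0.3022
  (25 − 27.9823)²/27.9823 = 0.3178
  (21 − 28.8850)²/28.8850 = 2.1524
  (20 − 18.5044)²/18.5044 = 0.1209
  (35 − 31.5929)²/31.5929 = 0.3674
  (26 − 23.0177)²/23.0177 = 0.3864
χ² = 1.7706 + 0.0994 + 0.3022 + 0.3178 + 2.1524 + 0.1209 + 0.3674 + 0.3864 = 5.517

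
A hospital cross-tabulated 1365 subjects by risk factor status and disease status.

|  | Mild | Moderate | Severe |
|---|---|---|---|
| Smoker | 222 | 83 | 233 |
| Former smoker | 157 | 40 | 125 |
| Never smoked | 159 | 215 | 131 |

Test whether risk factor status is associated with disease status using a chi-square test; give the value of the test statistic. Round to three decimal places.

142.082

Row totals: 538, 322, 505. Column totals: 538, 338, 489. Grand total N = 1365.
Expected counts (row total × column total / N):
  Smoker, Mild: 538×538/1365 = 212.0469
  Smoker, Moderate: 538×338/1365 = 133.2190
  Smoker, Severe: 538×489/1365 = 192.7341
  Former smoker, Mild: 322×538/1365 = 126.9128
  Former smoker, Moderate: 322×338/1365 = 79.7333
  Former smoker, Severe: 322×489/1365 = 115.3538
  Never smoked, Mild: 505×538/1365 = 199.0403
  Never smoked, Moderate: 505×338/1365 = 125.0476
  Never smoked, Severe: 505×489/1365 = 180.9121
Contributions (O − E)²/E:
  (222 − 212.0469)²/212.0469 = 0.4672
  (83 − 133.2190)²/133.2190 = 18.9308
  (233 − 192.7341)²/192.7341 = 8.4123
  (157 − 126.9128)²/126.9128 = 7.1328
  (40 − 79.7333)²/79.7333 = 19.8002
  (125 − 115.3538)²/115.3538 = 0.8066
  (159 − 199.0403)²/199.0403 = 8.0548
  (215 − 125.0476)²/125.0476 = 64.7068
  (131 − 180.9121)²/180.9121 = 13.7703
χ² = 0.4672 + 18.9308 + 8.4123 + 7.1328 + 19.8002 + 0.8066 + 8.0548 + 64.7068 + 13.7703 = 142.082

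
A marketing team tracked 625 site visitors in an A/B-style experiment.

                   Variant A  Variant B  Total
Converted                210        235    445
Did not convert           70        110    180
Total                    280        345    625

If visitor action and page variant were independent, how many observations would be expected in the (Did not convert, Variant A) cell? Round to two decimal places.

Row total (Did not convert) = 180; column total (Variant A) = 280; grand total N = 625.
Expected count = (row total × column total) / N = 180 × 280 / 625 = 80.64.

80.64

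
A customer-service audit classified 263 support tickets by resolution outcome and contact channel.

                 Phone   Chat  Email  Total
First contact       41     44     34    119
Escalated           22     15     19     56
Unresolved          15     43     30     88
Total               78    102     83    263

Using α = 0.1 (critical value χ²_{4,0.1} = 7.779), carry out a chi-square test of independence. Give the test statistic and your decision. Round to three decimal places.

12.492; reject H₀

Grand total N = 263.
Expected counts (row total × column total / N):
  First contact, Phone: 119×78/263 = 35.29278
  First contact, Chat: 119×102/263 = 46.15209
  First contact, Email: 119×83/263 = 37.55513
  Escalated, Phone: 56×78/263 = 16.60837
  Escalated, Chat: 56×102/263 = 21.71863
  Escalated, Email: 56×83/263 = 17.67300
  Unresolved, Phone: 88×78/263 = 26.09886
  Unresolved, Chat: 88×102/263 = 34.12928
  Unresolved, Email: 88×83/263 = 27.77186
Contributions (O − E)²/E:
  (41 − 35.29278)²/35.29278 = 0.9229
  (44 − 46.15209)²/46.15209 = 0.1004
  (34 − 37.55513)²/37.55513 = 0.3365
  (22 − 16.60837)²/16.60837 = 1.7503
  (15 − 21.71863)²/21.71863 = 2.0784
  (19 − 17.67300)²/17.67300 = 0.0996
  (15 − 26.09886)²/26.09886 = 4.7199
  (43 − 34.12928)²/34.12928 = 2.3056
  (30 − 27.77186)²/27.77186 = 0.1788
χ² = 0.9229 + 0.1004 + 0.3365 + 1.7503 + 2.0784 + 0.0996 + 4.7199 + 2.3056 + 0.1788 = 12.492
df = (3−1)(3−1) = 4. Since 12.492 > 7.779, reject the null hypothesis of independence at α = 0.1.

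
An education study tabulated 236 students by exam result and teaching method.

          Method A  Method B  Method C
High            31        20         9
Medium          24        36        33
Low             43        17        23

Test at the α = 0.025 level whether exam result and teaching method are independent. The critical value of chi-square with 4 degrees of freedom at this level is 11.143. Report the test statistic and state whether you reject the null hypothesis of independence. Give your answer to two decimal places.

Row totals: 60, 93, 83. Column totals: 98, 73, 65. Grand total N = 236.
Expected counts (row total × column total / N):
  High, Method A: 60×98/236 = 24.915
  High, Method B: 60×73/236 = 18.559
  High, Method C: 60×65/236 = 16.525
  Medium, Method A: 93×98/236 = 38.619
  Medium, Method B: 93×73/236 = 28.767
  Medium, Method C: 93×65/236 = 25.614
  Low, Method A: 83×98/236 = 34.466
  Low, Method B: 83×73/236 = 25.674
  Low, Method C: 83×65/236 = 22.860
Contributions (O − E)²/E:
  (31 − 24.915)²/24.915 = 1.4861
  (20 − 18.559)²/18.559 = 0.1119
  (9 − 16.525)²/16.525 = 3.4267
  (24 − 38.619)²/38.619 = 5.5339
  (36 − 28.767)²/28.767 = 1.8186
  (33 − 25.614)²/25.614 = 2.1298
  (43 − 34.466)²/34.466 = 2.1131
  (17 − 25.674)²/25.674 = 2.9305
  (23 − 22.860)²/22.860 = 0.0009
χ² = 1.4861 + 0.1119 + 3.4267 + 5.5339 + 1.8186 + 2.1298 + 2.1131 + 2.9305 + 0.0009 = 19.55
df = (3−1)(3−1) = 4. Since 19.55 > 11.143, reject the null hypothesis of independence at α = 0.025.

19.55; reject H₀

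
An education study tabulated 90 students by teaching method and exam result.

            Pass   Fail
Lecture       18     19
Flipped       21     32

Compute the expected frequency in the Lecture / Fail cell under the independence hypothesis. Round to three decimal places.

20.967

Row total (Lecture) = 37; column total (Fail) = 51; grand total N = 90.
Expected count = (row total × column total) / N = 37 × 51 / 90 = 20.967.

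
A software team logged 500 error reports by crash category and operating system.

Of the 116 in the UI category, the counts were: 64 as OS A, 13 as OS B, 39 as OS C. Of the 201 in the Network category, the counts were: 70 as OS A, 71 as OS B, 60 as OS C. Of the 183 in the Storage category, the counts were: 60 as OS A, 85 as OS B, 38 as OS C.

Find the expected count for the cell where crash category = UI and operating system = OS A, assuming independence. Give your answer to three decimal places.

Row total (UI) = 116; column total (OS A) = 194; grand total N = 500.
Expected count = (row total × column total) / N = 116 × 194 / 500 = 45.008.

45.008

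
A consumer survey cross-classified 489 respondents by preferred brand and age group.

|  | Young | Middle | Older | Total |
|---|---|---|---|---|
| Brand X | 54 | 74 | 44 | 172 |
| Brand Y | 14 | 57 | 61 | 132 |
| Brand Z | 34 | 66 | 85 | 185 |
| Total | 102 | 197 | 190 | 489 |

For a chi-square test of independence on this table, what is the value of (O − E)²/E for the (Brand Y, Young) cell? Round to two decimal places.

6.65

Row total (Brand Y) = 132; column total (Young) = 102; N = 489.
Expected count E = 132 × 102 / 489 = 27.534.
Contribution = (O − E)²/E = (14 − 27.534)² / 27.534 = 6.65.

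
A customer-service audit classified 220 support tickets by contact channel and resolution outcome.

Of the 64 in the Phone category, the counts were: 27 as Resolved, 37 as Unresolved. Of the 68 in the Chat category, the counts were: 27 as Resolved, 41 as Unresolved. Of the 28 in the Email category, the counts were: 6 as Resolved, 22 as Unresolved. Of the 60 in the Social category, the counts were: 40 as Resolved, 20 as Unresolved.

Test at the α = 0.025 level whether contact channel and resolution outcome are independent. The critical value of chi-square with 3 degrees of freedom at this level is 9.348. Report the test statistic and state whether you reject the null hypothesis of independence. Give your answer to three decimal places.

Row totals: 64, 68, 28, 60. Column totals: 100, 120. Grand total N = 220.
Expected counts (row total × column total / N):
  Phone, Resolved: 64×100/220 = 29.09091
  Phone, Unresolved: 64×120/220 = 34.90909
  Chat, Resolved: 68×100/220 = 30.90909
  Chat, Unresolved: 68×120/220 = 37.09091
  Email, Resolved: 28×100/220 = 12.72727
  Email, Unresolved: 28×120/220 = 15.27273
  Social, Resolved: 60×100/220 = 27.27273
  Social, Unresolved: 60×120/220 = 32.72727
Contributions (O − E)²/E:
  (27 − 29.09091)²/29.09091 = 0.1503
  (37 − 34.90909)²/34.90909 = 0.1252
  (27 − 30.90909)²/30.90909 = 0.4944
  (41 − 37.09091)²/37.09091 = 0.4120
  (6 − 12.72727)²/12.72727 = 3.5558
  (22 − 15.27273)²/15.27273 = 2.9632
  (40 − 27.27273)²/27.27273 = 5.9394
  (20 − 32.72727)²/32.72727 = 4.9495
χ² = 0.1503 + 0.1252 + 0.4944 + 0.4120 + 3.5558 + 2.9632 + 5.9394 + 4.9495 = 18.590
df = (4−1)(2−1) = 3. Since 18.590 > 9.348, reject the null hypothesis of independence at α = 0.025.

18.590; reject H₀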